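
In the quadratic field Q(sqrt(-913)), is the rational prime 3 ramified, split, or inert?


K = Q(sqrt(-913)). Since d mod 4 = 3, disc(K) = -3652.
Check p | disc: -3652 mod 3 = 2.
p does not divide disc. Compute Legendre symbol (d/p):
2^((3-1)/2) mod 3 = -1
(d/p) = -1, so p is inert: (p) stays prime with e=1, f=2, g=1.
Therefore p is inert.

inert


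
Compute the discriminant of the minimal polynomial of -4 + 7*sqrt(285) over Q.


The element -4 + 7*sqrt(285) has minimal polynomial:
x^2 + 8*x - 13949
Discriminant = (8)^2 - 4*(-13949)
= 64 + 55796
= 55860

55860


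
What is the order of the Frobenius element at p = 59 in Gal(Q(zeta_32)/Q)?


The Frobenius at p in Gal(Q(zeta_n)/Q) = (Z/nZ)* is the class of p, so its order is ord_32(59), the smallest k >= 1 with 59^k = 1 mod 32.
n = 32 = 2^5, phi(32) = 16; the order divides phi(n).
Divisors of 16: 1, 2, 4, 8, 16
Repeated squaring mod 32: 59^1 = 27, 59^2 = 25, 59^4 = 17, 59^8 = 1, 59^16 = 1
Test divisors in increasing order:
  k=1: 59^1 = 27 mod 32
  k=2: 59^2 = 25 mod 32
  k=4: 59^4 = 17 mod 32
  k=8: 59^8 = 1 mod 32  <- first divisor giving 1
Order = 8

8


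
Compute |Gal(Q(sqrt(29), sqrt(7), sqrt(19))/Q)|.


The 3 square roots of distinct primes are multiplicatively independent over Q,
so [K:Q] = 2^3 and Gal(K/Q) is isomorphic to (Z/2Z)^3.
|Gal| = 2^3 = 8

8


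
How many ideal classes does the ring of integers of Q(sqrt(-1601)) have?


K = Q(sqrt(-1601)). d mod 4 = 3, so D = disc(K) = 4d = -6404
h(K) equals the number of primitive reduced positive-definite forms (a, b, c) = a*x^2 + b*x*y + c*y^2 with b^2 - 4ac = D,
where reduced means |b| <= a <= c, with b >= 0 whenever |b| = a or a = c, and primitive means gcd(a, b, c) = 1.
Reduced forces 3a^2 <= |D| = 6404, so 1 <= a <= 46; b must have the parity of D, and c = (b^2 - D)/(4a) must be an integer >= a.
Enumerate a = 1..46, b in [-a, a]:
  a=1: (1, 0, 1601)  [1]
  a=2: (2, 2, 801)  [1]
  a=3: (3, -2, 534), (3, 2, 534)  [2]
  a=4: none
  a=5: (5, -4, 321), (5, 4, 321)  [2]
  a=6: (6, -2, 267), (6, 2, 267)  [2]
  a=7: (7, -6, 230), (7, 6, 230)  [2]
  a=8: none
  a=9: (9, -2, 178), (9, 2, 178)  [2]
  a=10: (10, -6, 161), (10, 6, 161)  [2]
  a=11: (11, -8, 147), (11, 8, 147)  [2]
  a=12..13: none
  a=14: (14, -6, 115), (14, 6, 115)  [2]
  a=15: (15, -14, 110), (15, -4, 107), (15, 4, 107), (15, 14, 110)  [4]
  a=16..17: none
  a=18: (18, -2, 89), (18, 2, 89)  [2]
  a=19..20: none
  a=21: (21, -20, 81), (21, -8, 77), (21, 8, 77), (21, 20, 81)  [4]
  a=22: (22, -14, 75), (22, 14, 75)  [2]
  a=23: (23, -6, 70), (23, 6, 70)  [2]
  a=24: none
  a=25: (25, -14, 66), (25, 14, 66)  [2]
  a=26: none
  a=27: (27, -20, 63), (27, 20, 63)  [2]
  a=28: none
  a=29: (29, -18, 58), (29, 18, 58)  [2]
  a=30: (30, -26, 59), (30, -14, 55), (30, 14, 55), (30, 26, 59)  [4]
  a=31..32: none
  a=33: (33, -14, 50), (33, -8, 49), (33, 8, 49), (33, 14, 50)  [4]
  a=34: none
  a=35: (35, -34, 54), (35, -6, 46), (35, 6, 46), (35, 34, 54)  [4]
  a=36: none
  a=37: (37, -16, 45), (37, 16, 45)  [2]
  a=38..40: none
  a=41: (41, -22, 42), (41, 22, 42)  [2]
  a=42: (42, -34, 45), (42, 34, 45)  [2]
  a=43..46: none
Total reduced forms: 1 + 1 + 2 + 2 + 2 + 2 + 2 + 2 + 2 + 2 + 4 + 2 + 4 + 2 + 2 + 2 + 2 + 2 + 4 + 4 + 4 + 2 + 2 + 2 = 56
h = 56

56


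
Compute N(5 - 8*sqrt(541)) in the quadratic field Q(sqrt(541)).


N(a + b*sqrt(d)) = a^2 - d*b^2
= (5)^2 - (541)*(-8)^2
= 25 - 34624
= -34599

-34599


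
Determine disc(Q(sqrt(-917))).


For K = Q(sqrt(d)) with d squarefree: disc(K) = d if d = 1 mod 4, and disc(K) = 4d if d = 2 or 3 mod 4.
Here d = -917, and d mod 4 = 3.
d = 3 mod 4, not 1 (O_K = Z[sqrt(d)]), so disc(K) = 4d = 4 * (-917) = -3668

-3668


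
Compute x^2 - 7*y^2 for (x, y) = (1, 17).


x^2 - d*y^2
= 1^2 - 7*17^2
= 1 - 2023
= -2022

-2022


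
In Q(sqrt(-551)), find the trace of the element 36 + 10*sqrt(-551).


Tr(a + b*sqrt(d)) = (a + b*sqrt(d)) + (a - b*sqrt(d)) = 2a
= 2 * (36)
= 72

72


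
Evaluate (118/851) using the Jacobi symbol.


Compute (118/851) via quadratic reciprocity:
  pull out 2: (2/851) = -1  (since 851 mod 8 = 3)
  reciprocity: (59/851) -> -(851/59)
  reduce: (25/59)
  reciprocity: (25/59) -> +(59/25)
  reduce: (9/25)
  reciprocity: (9/25) -> +(25/9)
  reduce: (7/9)
  reciprocity: (7/9) -> +(9/7)
  reduce: (2/7)
  pull out 2: (2/7) = +1  (since 7 mod 8 = 7)
  (1/7) = 1
Product of signs = 1

1


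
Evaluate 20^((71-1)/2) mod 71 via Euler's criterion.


p = 71 is prime and the exponent is (p-1)/2 = 35, so by Euler's criterion 20^35 = (20/71) = +1 or -1 mod 71.
Compute by square-and-multiply:
  35 = 32 + 2 + 1 (binary 100011)
  Repeated squaring mod 71: 20^1 = 20, 20^2 = 45, 20^4 = 37, 20^8 = 20, 20^16 = 45, 20^32 = 37
  20^35 = 20^32 * 20^2 * 20^1 = 37 * 45 * 20 mod 71
    37 * 45 = 1665 = 32 mod 71
    32 * 20 = 640 = 1 mod 71
  20^35 = 1 mod 71
Result 1: 20 is a quadratic residue mod 71.
20^35 mod 71 = 1

1


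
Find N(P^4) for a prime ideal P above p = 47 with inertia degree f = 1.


N(P^a) = p^(a*f)
= 47^(4*1)
= 47^4
= 4879681

4879681


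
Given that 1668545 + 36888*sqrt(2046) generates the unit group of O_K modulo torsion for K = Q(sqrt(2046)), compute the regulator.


epsilon = 1668545 + 36888*sqrt(2046)
= 3.3371e+06
R = ln(3.3371e+06)
= 15.0206

15.0206


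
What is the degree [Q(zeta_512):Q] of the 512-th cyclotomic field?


The degree equals Euler's totient phi(512).
512 = 2^9
phi(512) = 256

256


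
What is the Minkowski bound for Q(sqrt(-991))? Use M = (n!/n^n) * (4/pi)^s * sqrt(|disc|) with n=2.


d = -991, d mod 4 = 1, so disc(K) = d = -991; |disc(K)| = 991
Imaginary quadratic field, so n = 2, s = r2 = 1, r1 = 0
M = (n!/n^n) * (4/pi)^s * sqrt(|disc(K)|) = (2!/2^2) * (4/pi)^1 * sqrt(991)
= 0.5 * 1.273240 * 31.480152
= 20.0409

20.0409


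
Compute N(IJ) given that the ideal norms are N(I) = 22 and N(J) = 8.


N(IJ) = N(I) * N(J)
= 22 * 8
= 176

176


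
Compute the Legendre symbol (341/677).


p = 677 is prime, so compute (341/677) with the reciprocity algorithm (Jacobi-symbol steps: pull out 2s via (2/n), flip via reciprocity, reduce):
  reciprocity: (341/677) -> +(677/341)
  reduce: (336/341)
  pull out 2: (2/341) = -1  (since 341 mod 8 = 5)
  pull out 2: (2/341) = -1  (since 341 mod 8 = 5)
  pull out 2: (2/341) = -1  (since 341 mod 8 = 5)
  pull out 2: (2/341) = -1  (since 341 mod 8 = 5)
  reciprocity: (21/341) -> +(341/21)
  reduce: (5/21)
  reciprocity: (5/21) -> +(21/5)
  reduce: (1/5)
  (1/5) = 1
Product of signs = 1
(341/677) = 1

1


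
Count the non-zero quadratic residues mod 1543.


For prime p, the number of non-zero quadratic residues is (p-1)/2.
= (1543-1)/2
= 771

771


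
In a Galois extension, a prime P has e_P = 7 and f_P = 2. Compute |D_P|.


|D_P| = e * f
= 7 * 2
= 14

14


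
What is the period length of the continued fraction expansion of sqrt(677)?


Run the CF algorithm for sqrt(677).
a_0 = floor(sqrt(677)) = 26; set m_0=0, q_0=1.
Recurrence: m' = q*a - m,  q' = (d - m'^2)/q,  a' = floor((a_0 + m')/q').
  step 1: m=26, q=1, a=52
a_1 = 2*a_0 = 52, so the period closes here.
sqrt(677) = [26; 52]
Period length = 1

1


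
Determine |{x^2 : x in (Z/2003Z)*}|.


For prime p, the number of non-zero quadratic residues is (p-1)/2.
= (2003-1)/2
= 1001

1001


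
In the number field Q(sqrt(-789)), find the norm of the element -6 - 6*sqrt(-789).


N(a + b*sqrt(d)) = a^2 - d*b^2
= (-6)^2 - (-789)*(-6)^2
= 36 + 28404
= 28440

28440


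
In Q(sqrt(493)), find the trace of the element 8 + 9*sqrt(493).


Tr(a + b*sqrt(d)) = (a + b*sqrt(d)) + (a - b*sqrt(d)) = 2a
= 2 * (8)
= 16

16


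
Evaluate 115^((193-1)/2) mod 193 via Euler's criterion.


p = 193 is prime and the exponent is (p-1)/2 = 96, so by Euler's criterion 115^96 = (115/193) = +1 or -1 mod 193.
Compute by square-and-multiply:
  96 = 64 + 32 (binary 1100000)
  Repeated squaring mod 193: 115^1 = 115, 115^2 = 101, 115^4 = 165, 115^8 = 12, 115^16 = 144, 115^32 = 85, 115^64 = 84
  115^96 = 115^64 * 115^32 = 84 * 85 mod 193
    84 * 85 = 7140 = 192 mod 193
  115^96 = 192 mod 193
Result 192 = p - 1 = -1 mod 193: 115 is a quadratic non-residue mod 193. As a residue in [0, p-1] the value is 192.
115^96 mod 193 = 192

192


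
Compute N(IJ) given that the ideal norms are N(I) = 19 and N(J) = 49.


N(IJ) = N(I) * N(J)
= 19 * 49
= 931

931


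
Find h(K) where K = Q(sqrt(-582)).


K = Q(sqrt(-582)). d mod 4 = 2, so D = disc(K) = 4d = -2328
h(K) equals the number of primitive reduced positive-definite forms (a, b, c) = a*x^2 + b*x*y + c*y^2 with b^2 - 4ac = D,
where reduced means |b| <= a <= c, with b >= 0 whenever |b| = a or a = c, and primitive means gcd(a, b, c) = 1.
Reduced forces 3a^2 <= |D| = 2328, so 1 <= a <= 27; b must have the parity of D, and c = (b^2 - D)/(4a) must be an integer >= a.
Enumerate a = 1..27, b in [-a, a]:
  a=1: (1, 0, 582)  [1]
  a=2: (2, 0, 291)  [1]
  a=3: (3, 0, 194)  [1]
  a=4..5: none
  a=6: (6, 0, 97)  [1]
  a=7..10: none
  a=11: (11, -2, 53), (11, 2, 53)  [2]
  a=12: none
  a=13: (13, -8, 46), (13, 8, 46)  [2]
  a=14..16: none
  a=17: (17, -16, 38), (17, 16, 38)  [2]
  a=18: none
  a=19: (19, -16, 34), (19, 16, 34)  [2]
  a=20..21: none
  a=22: (22, -20, 31), (22, 20, 31)  [2]
  a=23: (23, -8, 26), (23, 8, 26)  [2]
  a=24..27: none
Total reduced forms: 1 + 1 + 1 + 1 + 2 + 2 + 2 + 2 + 2 + 2 = 16
h = 16

16


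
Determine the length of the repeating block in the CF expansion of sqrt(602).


Run the CF algorithm for sqrt(602).
a_0 = floor(sqrt(602)) = 24; set m_0=0, q_0=1.
Recurrence: m' = q*a - m,  q' = (d - m'^2)/q,  a' = floor((a_0 + m')/q').
  step 1: m=24, q=26, a=1
  step 2: m=2, q=23, a=1
  step 3: m=21, q=7, a=6
  step 4: m=21, q=23, a=1
  step 5: m=2, q=26, a=1
  step 6: m=24, q=1, a=48
a_6 = 2*a_0 = 48, so the period closes here.
sqrt(602) = [24; 1, 1, 6, 1, 1, 48]
Period length = 6

6


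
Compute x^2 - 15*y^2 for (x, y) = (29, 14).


x^2 - d*y^2
= 29^2 - 15*14^2
= 841 - 2940
= -2099

-2099


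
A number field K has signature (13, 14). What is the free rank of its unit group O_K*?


By Dirichlet's unit theorem:
rank = r1 + r2 - 1
= 13 + 14 - 1
= 26

26


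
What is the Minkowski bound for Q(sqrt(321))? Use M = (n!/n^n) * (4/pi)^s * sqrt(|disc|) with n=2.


d = 321, d mod 4 = 1, so disc(K) = d = 321; |disc(K)| = 321
Real quadratic field, so n = 2, s = r2 = 0, r1 = 2
M = (n!/n^n) * (4/pi)^s * sqrt(|disc(K)|) = (2!/2^2) * (4/pi)^0 * sqrt(321)
= 0.5 * 1.000000 * 17.916473
= 8.9582

8.9582


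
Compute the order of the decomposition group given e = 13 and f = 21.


|D_P| = e * f
= 13 * 21
= 273

273


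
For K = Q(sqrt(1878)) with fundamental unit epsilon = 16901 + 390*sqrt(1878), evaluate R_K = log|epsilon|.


epsilon = 16901 + 390*sqrt(1878)
= 33802.0000
R = ln(33802.0000)
= 10.4283

10.4283


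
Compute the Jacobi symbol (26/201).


Compute (26/201) via quadratic reciprocity:
  pull out 2: (2/201) = +1  (since 201 mod 8 = 1)
  reciprocity: (13/201) -> +(201/13)
  reduce: (6/13)
  pull out 2: (2/13) = -1  (since 13 mod 8 = 5)
  reciprocity: (3/13) -> +(13/3)
  reduce: (1/3)
  (1/3) = 1
Product of signs = -1

-1


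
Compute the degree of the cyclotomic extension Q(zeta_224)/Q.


The degree equals Euler's totient phi(224).
224 = 2^5 * 7
phi(224) = 96

96


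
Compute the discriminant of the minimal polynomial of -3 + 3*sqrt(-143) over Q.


The element -3 + 3*sqrt(-143) has minimal polynomial:
x^2 + 6*x + 1296
Discriminant = (6)^2 - 4*(1296)
= 36 - 5184
= -5148

-5148


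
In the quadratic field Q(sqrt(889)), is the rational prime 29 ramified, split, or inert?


K = Q(sqrt(889)). Since d mod 4 = 1, disc(K) = 889.
Check p | disc: 889 mod 29 = 19.
p does not divide disc. Compute Legendre symbol (d/p):
19^((29-1)/2) mod 29 = -1
(d/p) = -1, so p is inert: (p) stays prime with e=1, f=2, g=1.
Therefore p is inert.

inert


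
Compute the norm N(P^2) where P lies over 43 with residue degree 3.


N(P^a) = p^(a*f)
= 43^(2*3)
= 43^6
= 6321363049

6321363049


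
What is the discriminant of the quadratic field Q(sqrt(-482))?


For K = Q(sqrt(d)) with d squarefree: disc(K) = d if d = 1 mod 4, and disc(K) = 4d if d = 2 or 3 mod 4.
Here d = -482, and d mod 4 = 2.
d = 2 mod 4, not 1 (O_K = Z[sqrt(d)]), so disc(K) = 4d = 4 * (-482) = -1928

-1928


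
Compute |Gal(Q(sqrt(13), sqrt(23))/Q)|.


The 2 square roots of distinct primes are multiplicatively independent over Q,
so [K:Q] = 2^2 and Gal(K/Q) is isomorphic to (Z/2Z)^2.
|Gal| = 2^2 = 4

4


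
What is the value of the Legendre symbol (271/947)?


p = 947 is prime, so compute (271/947) with the reciprocity algorithm (Jacobi-symbol steps: pull out 2s via (2/n), flip via reciprocity, reduce):
  reciprocity: (271/947) -> -(947/271)
  reduce: (134/271)
  pull out 2: (2/271) = +1  (since 271 mod 8 = 7)
  reciprocity: (67/271) -> -(271/67)
  reduce: (3/67)
  reciprocity: (3/67) -> -(67/3)
  reduce: (1/3)
  (1/3) = 1
Product of signs = -1
(271/947) = -1

-1


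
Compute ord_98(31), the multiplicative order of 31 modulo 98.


We want ord_98(31), the smallest k >= 1 with 31^k = 1 mod 98.
n = 98 = 2 * 7^2, phi(98) = 42; the order divides phi(n).
Divisors of 42: 1, 2, 3, 6, 7, 14, 21, 42
Repeated squaring mod 98: 31^1 = 31, 31^2 = 79, 31^4 = 67, 31^8 = 79, 31^16 = 67, 31^32 = 79
Test divisors in increasing order:
  k=1: 31^1 = 31 mod 98
  k=2: 31^2 = 79 mod 98
  k=3: 31^3 = 79 * 31 = 97 mod 98
  k=6: 31^6 = 67 * 79 = 1 mod 98  <- first divisor giving 1
Order = 6

6


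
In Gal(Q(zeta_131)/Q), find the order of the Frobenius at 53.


The Frobenius at p in Gal(Q(zeta_n)/Q) = (Z/nZ)* is the class of p, so its order is ord_131(53), the smallest k >= 1 with 53^k = 1 mod 131.
n = 131 = 131, phi(131) = 130; the order divides phi(n).
Divisors of 130: 1, 2, 5, 10, 13, 26, 65, 130
Repeated squaring mod 131: 53^1 = 53, 53^2 = 58, 53^4 = 89, 53^8 = 61, 53^16 = 53, 53^32 = 58, 53^64 = 89, 53^128 = 61
Test divisors in increasing order:
  k=1: 53^1 = 53 mod 131
  k=2: 53^2 = 58 mod 131
  k=5: 53^5 = 89 * 53 = 1 mod 131  <- first divisor giving 1
Order = 5

5


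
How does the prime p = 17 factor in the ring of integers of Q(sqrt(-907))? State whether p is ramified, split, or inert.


K = Q(sqrt(-907)). Since d mod 4 = 1, disc(K) = -907.
Check p | disc: -907 mod 17 = 11.
p does not divide disc. Compute Legendre symbol (d/p):
11^((17-1)/2) mod 17 = -1
(d/p) = -1, so p is inert: (p) stays prime with e=1, f=2, g=1.
Therefore p is inert.

inert


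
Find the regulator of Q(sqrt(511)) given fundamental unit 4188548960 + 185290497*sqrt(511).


epsilon = 4188548960 + 185290497*sqrt(511)
= 8.3771e+09
R = ln(8.3771e+09)
= 22.8488

22.8488


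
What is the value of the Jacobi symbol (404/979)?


Compute (404/979) via quadratic reciprocity:
  pull out 2: (2/979) = -1  (since 979 mod 8 = 3)
  pull out 2: (2/979) = -1  (since 979 mod 8 = 3)
  reciprocity: (101/979) -> +(979/101)
  reduce: (70/101)
  pull out 2: (2/101) = -1  (since 101 mod 8 = 5)
  reciprocity: (35/101) -> +(101/35)
  reduce: (31/35)
  reciprocity: (31/35) -> -(35/31)
  reduce: (4/31)
  pull out 2: (2/31) = +1  (since 31 mod 8 = 7)
  pull out 2: (2/31) = +1  (since 31 mod 8 = 7)
  (1/31) = 1
Product of signs = 1

1


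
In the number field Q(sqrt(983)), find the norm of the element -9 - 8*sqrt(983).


N(a + b*sqrt(d)) = a^2 - d*b^2
= (-9)^2 - (983)*(-8)^2
= 81 - 62912
= -62831

-62831


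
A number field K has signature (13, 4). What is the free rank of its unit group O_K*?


By Dirichlet's unit theorem:
rank = r1 + r2 - 1
= 13 + 4 - 1
= 16

16


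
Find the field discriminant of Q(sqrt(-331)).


For K = Q(sqrt(d)) with d squarefree: disc(K) = d if d = 1 mod 4, and disc(K) = 4d if d = 2 or 3 mod 4.
Here d = -331, and d mod 4 = 1.
d = 1 mod 4 (O_K = Z[(1+sqrt(d))/2]), so disc(K) = d = -331

-331


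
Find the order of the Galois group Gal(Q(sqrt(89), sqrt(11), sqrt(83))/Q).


The 3 square roots of distinct primes are multiplicatively independent over Q,
so [K:Q] = 2^3 and Gal(K/Q) is isomorphic to (Z/2Z)^3.
|Gal| = 2^3 = 8

8


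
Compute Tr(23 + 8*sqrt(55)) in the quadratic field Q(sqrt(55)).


Tr(a + b*sqrt(d)) = (a + b*sqrt(d)) + (a - b*sqrt(d)) = 2a
= 2 * (23)
= 46

46


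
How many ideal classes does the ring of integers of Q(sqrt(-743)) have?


K = Q(sqrt(-743)). d mod 4 = 1, so D = disc(K) = d = -743
h(K) equals the number of primitive reduced positive-definite forms (a, b, c) = a*x^2 + b*x*y + c*y^2 with b^2 - 4ac = D,
where reduced means |b| <= a <= c, with b >= 0 whenever |b| = a or a = c, and primitive means gcd(a, b, c) = 1.
Reduced forces 3a^2 <= |D| = 743, so 1 <= a <= 15; b must have the parity of D, and c = (b^2 - D)/(4a) must be an integer >= a.
Enumerate a = 1..15, b in [-a, a]:
  a=1: (1, 1, 186)  [1]
  a=2: (2, -1, 93), (2, 1, 93)  [2]
  a=3: (3, -1, 62), (3, 1, 62)  [2]
  a=4: (4, -3, 47), (4, 3, 47)  [2]
  a=5: none
  a=6: (6, -5, 32), (6, -1, 31), (6, 1, 31), (6, 5, 32)  [4]
  a=7: none
  a=8: (8, -5, 24), (8, 5, 24)  [2]
  a=9: (9, -7, 22), (9, 7, 22)  [2]
  a=10: none
  a=11: (11, -7, 18), (11, 7, 18)  [2]
  a=12: (12, -11, 18), (12, -5, 16), (12, 5, 16), (12, 11, 18)  [4]
  a=13..15: none
Total reduced forms: 1 + 2 + 2 + 2 + 4 + 2 + 2 + 2 + 4 = 21
h = 21

21


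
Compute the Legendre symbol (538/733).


p = 733 is prime, so compute (538/733) with the reciprocity algorithm (Jacobi-symbol steps: pull out 2s via (2/n), flip via reciprocity, reduce):
  pull out 2: (2/733) = -1  (since 733 mod 8 = 5)
  reciprocity: (269/733) -> +(733/269)
  reduce: (195/269)
  reciprocity: (195/269) -> +(269/195)
  reduce: (74/195)
  pull out 2: (2/195) = -1  (since 195 mod 8 = 3)
  reciprocity: (37/195) -> +(195/37)
  reduce: (10/37)
  pull out 2: (2/37) = -1  (since 37 mod 8 = 5)
  reciprocity: (5/37) -> +(37/5)
  reduce: (2/5)
  pull out 2: (2/5) = -1  (since 5 mod 8 = 5)
  (1/5) = 1
Product of signs = 1
(538/733) = 1

1


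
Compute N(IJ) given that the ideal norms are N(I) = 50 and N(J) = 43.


N(IJ) = N(I) * N(J)
= 50 * 43
= 2150

2150


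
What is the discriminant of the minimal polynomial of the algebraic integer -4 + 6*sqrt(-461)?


The element -4 + 6*sqrt(-461) has minimal polynomial:
x^2 + 8*x + 16612
Discriminant = (8)^2 - 4*(16612)
= 64 - 66448
= -66384

-66384


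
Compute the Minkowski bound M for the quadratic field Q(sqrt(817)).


d = 817, d mod 4 = 1, so disc(K) = d = 817; |disc(K)| = 817
Real quadratic field, so n = 2, s = r2 = 0, r1 = 2
M = (n!/n^n) * (4/pi)^s * sqrt(|disc(K)|) = (2!/2^2) * (4/pi)^0 * sqrt(817)
= 0.5 * 1.000000 * 28.583212
= 14.2916

14.2916


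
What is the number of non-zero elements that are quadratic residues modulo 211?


For prime p, the number of non-zero quadratic residues is (p-1)/2.
= (211-1)/2
= 105

105


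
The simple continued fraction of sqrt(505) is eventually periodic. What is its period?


Run the CF algorithm for sqrt(505).
a_0 = floor(sqrt(505)) = 22; set m_0=0, q_0=1.
Recurrence: m' = q*a - m,  q' = (d - m'^2)/q,  a' = floor((a_0 + m')/q').
  step 1: m=22, q=21, a=2
  step 2: m=20, q=5, a=8
  step 3: m=20, q=21, a=2
  step 4: m=22, q=1, a=44
a_4 = 2*a_0 = 44, so the period closes here.
sqrt(505) = [22; 2, 8, 2, 44]
Period length = 4

4


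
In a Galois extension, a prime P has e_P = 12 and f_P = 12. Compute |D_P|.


|D_P| = e * f
= 12 * 12
= 144

144


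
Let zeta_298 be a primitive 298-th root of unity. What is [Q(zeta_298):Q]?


The degree equals Euler's totient phi(298).
298 = 2 * 149
phi(298) = 148

148


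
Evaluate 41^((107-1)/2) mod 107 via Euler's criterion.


p = 107 is prime and the exponent is (p-1)/2 = 53, so by Euler's criterion 41^53 = (41/107) = +1 or -1 mod 107.
Compute by square-and-multiply:
  53 = 32 + 16 + 4 + 1 (binary 110101)
  Repeated squaring mod 107: 41^1 = 41, 41^2 = 76, 41^4 = 105, 41^8 = 4, 41^16 = 16, 41^32 = 42
  41^53 = 41^32 * 41^16 * 41^4 * 41^1 = 42 * 16 * 105 * 41 mod 107
    42 * 16 = 672 = 30 mod 107
    30 * 105 = 3150 = 47 mod 107
    47 * 41 = 1927 = 1 mod 107
  41^53 = 1 mod 107
Result 1: 41 is a quadratic residue mod 107.
41^53 mod 107 = 1

1


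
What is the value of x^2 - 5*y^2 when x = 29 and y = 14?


x^2 - d*y^2
= 29^2 - 5*14^2
= 841 - 980
= -139

-139


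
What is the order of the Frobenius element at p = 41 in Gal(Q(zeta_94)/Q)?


The Frobenius at p in Gal(Q(zeta_n)/Q) = (Z/nZ)* is the class of p, so its order is ord_94(41), the smallest k >= 1 with 41^k = 1 mod 94.
n = 94 = 2 * 47, phi(94) = 46; the order divides phi(n).
Divisors of 46: 1, 2, 23, 46
Repeated squaring mod 94: 41^1 = 41, 41^2 = 83, 41^4 = 27, 41^8 = 71, 41^16 = 59, 41^32 = 3
Test divisors in increasing order:
  k=1: 41^1 = 41 mod 94
  k=2: 41^2 = 83 mod 94
  k=23: 41^23 = 59 * 27 * 83 * 41 = 93 mod 94
  k=46: 41^46 = 3 * 71 * 27 * 83 = 1 mod 94  <- first divisor giving 1
Order = 46

46


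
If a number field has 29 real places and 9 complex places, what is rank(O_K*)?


By Dirichlet's unit theorem:
rank = r1 + r2 - 1
= 29 + 9 - 1
= 37

37


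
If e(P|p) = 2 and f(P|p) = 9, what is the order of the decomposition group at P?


|D_P| = e * f
= 2 * 9
= 18

18


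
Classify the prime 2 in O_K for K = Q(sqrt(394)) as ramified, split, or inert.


K = Q(sqrt(394)). Since d mod 4 = 2, disc(K) = 1576.
Check p | disc: 1576 mod 2 = 0.
p divides disc, so p ramifies: (p) = P^2 with e=2, f=1, g=1.
Therefore p is ramified.

ramified


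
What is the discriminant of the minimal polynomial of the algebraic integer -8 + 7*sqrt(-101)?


The element -8 + 7*sqrt(-101) has minimal polynomial:
x^2 + 16*x + 5013
Discriminant = (16)^2 - 4*(5013)
= 256 - 20052
= -19796

-19796


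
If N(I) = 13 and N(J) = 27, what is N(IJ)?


N(IJ) = N(I) * N(J)
= 13 * 27
= 351

351


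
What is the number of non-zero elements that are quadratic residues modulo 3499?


For prime p, the number of non-zero quadratic residues is (p-1)/2.
= (3499-1)/2
= 1749

1749


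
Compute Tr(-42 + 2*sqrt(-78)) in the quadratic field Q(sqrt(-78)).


Tr(a + b*sqrt(d)) = (a + b*sqrt(d)) + (a - b*sqrt(d)) = 2a
= 2 * (-42)
= -84

-84


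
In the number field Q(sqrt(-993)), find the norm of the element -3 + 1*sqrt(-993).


N(a + b*sqrt(d)) = a^2 - d*b^2
= (-3)^2 - (-993)*(1)^2
= 9 + 993
= 1002

1002


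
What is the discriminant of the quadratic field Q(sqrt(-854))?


For K = Q(sqrt(d)) with d squarefree: disc(K) = d if d = 1 mod 4, and disc(K) = 4d if d = 2 or 3 mod 4.
Here d = -854, and d mod 4 = 2.
d = 2 mod 4, not 1 (O_K = Z[sqrt(d)]), so disc(K) = 4d = 4 * (-854) = -3416

-3416


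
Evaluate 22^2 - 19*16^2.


x^2 - d*y^2
= 22^2 - 19*16^2
= 484 - 4864
= -4380

-4380


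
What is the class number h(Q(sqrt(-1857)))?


K = Q(sqrt(-1857)). d mod 4 = 3, so D = disc(K) = 4d = -7428
h(K) equals the number of primitive reduced positive-definite forms (a, b, c) = a*x^2 + b*x*y + c*y^2 with b^2 - 4ac = D,
where reduced means |b| <= a <= c, with b >= 0 whenever |b| = a or a = c, and primitive means gcd(a, b, c) = 1.
Reduced forces 3a^2 <= |D| = 7428, so 1 <= a <= 49; b must have the parity of D, and c = (b^2 - D)/(4a) must be an integer >= a.
Enumerate a = 1..49, b in [-a, a]:
  a=1: (1, 0, 1857)  [1]
  a=2: (2, 2, 929)  [1]
  a=3: (3, 0, 619)  [1]
  a=4..5: none
  a=6: (6, 6, 311)  [1]
  a=7..16: none
  a=17: (17, -16, 113), (17, 16, 113)  [2]
  a=18: none
  a=19: (19, -18, 102), (19, 18, 102)  [2]
  a=20..22: none
  a=23: (23, -22, 86), (23, 22, 86)  [2]
  a=24..28: none
  a=29: (29, -24, 69), (29, 24, 69)  [2]
  a=30..33: none
  a=34: (34, -18, 57), (34, 18, 57)  [2]
  a=35..36: none
  a=37: (37, -34, 58), (37, 34, 58)  [2]
  a=38: (38, -18, 51), (38, 18, 51)  [2]
  a=39..42: none
  a=43: (43, -22, 46), (43, 22, 46)  [2]
  a=44..49: none
Total reduced forms: 1 + 1 + 1 + 1 + 2 + 2 + 2 + 2 + 2 + 2 + 2 + 2 = 20
h = 20

20


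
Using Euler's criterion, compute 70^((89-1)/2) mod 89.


p = 89 is prime and the exponent is (p-1)/2 = 44, so by Euler's criterion 70^44 = (70/89) = +1 or -1 mod 89.
Compute by square-and-multiply:
  44 = 32 + 8 + 4 (binary 101100)
  Repeated squaring mod 89: 70^1 = 70, 70^2 = 5, 70^4 = 25, 70^8 = 2, 70^16 = 4, 70^32 = 16
  70^44 = 70^32 * 70^8 * 70^4 = 16 * 2 * 25 mod 89
    16 * 2 = 32 = 32 mod 89
    32 * 25 = 800 = 88 mod 89
  70^44 = 88 mod 89
Result 88 = p - 1 = -1 mod 89: 70 is a quadratic non-residue mod 89. As a residue in [0, p-1] the value is 88.
70^44 mod 89 = 88

88


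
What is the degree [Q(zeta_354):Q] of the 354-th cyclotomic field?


The degree equals Euler's totient phi(354).
354 = 2 * 3 * 59
phi(354) = 116

116


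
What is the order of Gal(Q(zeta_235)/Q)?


|Gal(Q(zeta_235)/Q)| = phi(235)
= 184

184


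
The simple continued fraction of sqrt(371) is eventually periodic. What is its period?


Run the CF algorithm for sqrt(371).
a_0 = floor(sqrt(371)) = 19; set m_0=0, q_0=1.
Recurrence: m' = q*a - m,  q' = (d - m'^2)/q,  a' = floor((a_0 + m')/q').
  step 1: m=19, q=10, a=3
  step 2: m=11, q=25, a=1
  step 3: m=14, q=7, a=4
  step 4: m=14, q=25, a=1
  step 5: m=11, q=10, a=3
  step 6: m=19, q=1, a=38
a_6 = 2*a_0 = 38, so the period closes here.
sqrt(371) = [19; 3, 1, 4, 1, 3, 38]
Period length = 6

6


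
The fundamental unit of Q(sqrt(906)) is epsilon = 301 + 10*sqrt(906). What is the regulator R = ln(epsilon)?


epsilon = 301 + 10*sqrt(906)
= 601.9983
R = ln(601.9983)
= 6.4003

6.4003


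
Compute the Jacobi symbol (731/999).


Compute (731/999) via quadratic reciprocity:
  reciprocity: (731/999) -> -(999/731)
  reduce: (268/731)
  pull out 2: (2/731) = -1  (since 731 mod 8 = 3)
  pull out 2: (2/731) = -1  (since 731 mod 8 = 3)
  reciprocity: (67/731) -> -(731/67)
  reduce: (61/67)
  reciprocity: (61/67) -> +(67/61)
  reduce: (6/61)
  pull out 2: (2/61) = -1  (since 61 mod 8 = 5)
  reciprocity: (3/61) -> +(61/3)
  reduce: (1/3)
  (1/3) = 1
Product of signs = -1

-1


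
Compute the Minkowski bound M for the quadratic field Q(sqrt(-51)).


d = -51, d mod 4 = 1, so disc(K) = d = -51; |disc(K)| = 51
Imaginary quadratic field, so n = 2, s = r2 = 1, r1 = 0
M = (n!/n^n) * (4/pi)^s * sqrt(|disc(K)|) = (2!/2^2) * (4/pi)^1 * sqrt(51)
= 0.5 * 1.273240 * 7.141428
= 4.5464

4.5464


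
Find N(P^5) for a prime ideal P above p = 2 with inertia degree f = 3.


N(P^a) = p^(a*f)
= 2^(5*3)
= 2^15
= 32768

32768


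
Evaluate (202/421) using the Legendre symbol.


p = 421 is prime, so compute (202/421) with the reciprocity algorithm (Jacobi-symbol steps: pull out 2s via (2/n), flip via reciprocity, reduce):
  pull out 2: (2/421) = -1  (since 421 mod 8 = 5)
  reciprocity: (101/421) -> +(421/101)
  reduce: (17/101)
  reciprocity: (17/101) -> +(101/17)
  reduce: (16/17)
  pull out 2: (2/17) = +1  (since 17 mod 8 = 1)
  pull out 2: (2/17) = +1  (since 17 mod 8 = 1)
  pull out 2: (2/17) = +1  (since 17 mod 8 = 1)
  pull out 2: (2/17) = +1  (since 17 mod 8 = 1)
  (1/17) = 1
Product of signs = -1
(202/421) = -1

-1


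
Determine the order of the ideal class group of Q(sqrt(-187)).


K = Q(sqrt(-187)). d mod 4 = 1, so D = disc(K) = d = -187
h(K) equals the number of primitive reduced positive-definite forms (a, b, c) = a*x^2 + b*x*y + c*y^2 with b^2 - 4ac = D,
where reduced means |b| <= a <= c, with b >= 0 whenever |b| = a or a = c, and primitive means gcd(a, b, c) = 1.
Reduced forces 3a^2 <= |D| = 187, so 1 <= a <= 7; b must have the parity of D, and c = (b^2 - D)/(4a) must be an integer >= a.
Enumerate a = 1..7, b in [-a, a]:
  a=1: (1, 1, 47)  [1]
  a=2..6: none
  a=7: (7, 3, 7)  [1]
Total reduced forms: 1 + 1 = 2
h = 2

2


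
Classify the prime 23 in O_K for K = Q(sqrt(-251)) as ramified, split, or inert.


K = Q(sqrt(-251)). Since d mod 4 = 1, disc(K) = -251.
Check p | disc: -251 mod 23 = 2.
p does not divide disc. Compute Legendre symbol (d/p):
2^((23-1)/2) mod 23 = 1
(d/p) = 1, so p splits: (p) = P*P' with e=1, f=1, g=2.
Therefore p is split.

split


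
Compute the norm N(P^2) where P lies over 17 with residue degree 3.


N(P^a) = p^(a*f)
= 17^(2*3)
= 17^6
= 24137569

24137569


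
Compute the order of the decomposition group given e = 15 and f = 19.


|D_P| = e * f
= 15 * 19
= 285

285


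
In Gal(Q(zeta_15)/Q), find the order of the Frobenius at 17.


The Frobenius at p in Gal(Q(zeta_n)/Q) = (Z/nZ)* is the class of p, so its order is ord_15(17), the smallest k >= 1 with 17^k = 1 mod 15.
n = 15 = 3 * 5, phi(15) = 8; the order divides phi(n).
Divisors of 8: 1, 2, 4, 8
Repeated squaring mod 15: 17^1 = 2, 17^2 = 4, 17^4 = 1, 17^8 = 1
Test divisors in increasing order:
  k=1: 17^1 = 2 mod 15
  k=2: 17^2 = 4 mod 15
  k=4: 17^4 = 1 mod 15  <- first divisor giving 1
Order = 4

4


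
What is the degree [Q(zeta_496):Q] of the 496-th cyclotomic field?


The degree equals Euler's totient phi(496).
496 = 2^4 * 31
phi(496) = 240

240


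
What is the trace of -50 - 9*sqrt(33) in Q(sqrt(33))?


Tr(a + b*sqrt(d)) = (a + b*sqrt(d)) + (a - b*sqrt(d)) = 2a
= 2 * (-50)
= -100

-100


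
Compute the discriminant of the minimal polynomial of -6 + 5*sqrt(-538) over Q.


The element -6 + 5*sqrt(-538) has minimal polynomial:
x^2 + 12*x + 13486
Discriminant = (12)^2 - 4*(13486)
= 144 - 53944
= -53800

-53800


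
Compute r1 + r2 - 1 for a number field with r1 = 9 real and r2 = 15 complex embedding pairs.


By Dirichlet's unit theorem:
rank = r1 + r2 - 1
= 9 + 15 - 1
= 23

23


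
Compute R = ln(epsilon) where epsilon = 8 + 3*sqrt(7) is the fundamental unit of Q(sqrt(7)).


epsilon = 8 + 3*sqrt(7)
= 15.9373
R = ln(15.9373)
= 2.7687

2.7687


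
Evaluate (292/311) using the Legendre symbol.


p = 311 is prime, so compute (292/311) with the reciprocity algorithm (Jacobi-symbol steps: pull out 2s via (2/n), flip via reciprocity, reduce):
  pull out 2: (2/311) = +1  (since 311 mod 8 = 7)
  pull out 2: (2/311) = +1  (since 311 mod 8 = 7)
  reciprocity: (73/311) -> +(311/73)
  reduce: (19/73)
  reciprocity: (19/73) -> +(73/19)
  reduce: (16/19)
  pull out 2: (2/19) = -1  (since 19 mod 8 = 3)
  pull out 2: (2/19) = -1  (since 19 mod 8 = 3)
  pull out 2: (2/19) = -1  (since 19 mod 8 = 3)
  pull out 2: (2/19) = -1  (since 19 mod 8 = 3)
  (1/19) = 1
Product of signs = 1
(292/311) = 1

1


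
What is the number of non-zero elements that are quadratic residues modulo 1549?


For prime p, the number of non-zero quadratic residues is (p-1)/2.
= (1549-1)/2
= 774

774


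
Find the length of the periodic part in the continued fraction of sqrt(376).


Run the CF algorithm for sqrt(376).
a_0 = floor(sqrt(376)) = 19; set m_0=0, q_0=1.
Recurrence: m' = q*a - m,  q' = (d - m'^2)/q,  a' = floor((a_0 + m')/q').
  step 1: m=19, q=15, a=2
  step 2: m=11, q=17, a=1
  step 3: m=6, q=20, a=1
  step 4: m=14, q=9, a=3
  step 5: m=13, q=23, a=1
  step 6: m=10, q=12, a=2
  step 7: m=14, q=15, a=2
  step 8: m=16, q=8, a=4
  step 9: m=16, q=15, a=2
  step 10: m=14, q=12, a=2
  step 11: m=10, q=23, a=1
  step 12: m=13, q=9, a=3
  step 13: m=14, q=20, a=1
  step 14: m=6, q=17, a=1
  step 15: m=11, q=15, a=2
  step 16: m=19, q=1, a=38
a_16 = 2*a_0 = 38, so the period closes here.
sqrt(376) = [19; 2, 1, 1, 3, 1, 2, 2, 4, 2, 2, 1, 3, 1, 1, 2, 38]
Period length = 16

16


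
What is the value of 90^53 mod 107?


p = 107 is prime and the exponent is (p-1)/2 = 53, so by Euler's criterion 90^53 = (90/107) = +1 or -1 mod 107.
Compute by square-and-multiply:
  53 = 32 + 16 + 4 + 1 (binary 110101)
  Repeated squaring mod 107: 90^1 = 90, 90^2 = 75, 90^4 = 61, 90^8 = 83, 90^16 = 41, 90^32 = 76
  90^53 = 90^32 * 90^16 * 90^4 * 90^1 = 76 * 41 * 61 * 90 mod 107
    76 * 41 = 3116 = 13 mod 107
    13 * 61 = 793 = 44 mod 107
    44 * 90 = 3960 = 1 mod 107
  90^53 = 1 mod 107
Result 1: 90 is a quadratic residue mod 107.
90^53 mod 107 = 1

1


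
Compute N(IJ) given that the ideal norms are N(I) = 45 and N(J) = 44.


N(IJ) = N(I) * N(J)
= 45 * 44
= 1980

1980


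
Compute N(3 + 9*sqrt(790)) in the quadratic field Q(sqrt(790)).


N(a + b*sqrt(d)) = a^2 - d*b^2
= (3)^2 - (790)*(9)^2
= 9 - 63990
= -63981

-63981


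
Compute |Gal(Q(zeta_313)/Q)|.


|Gal(Q(zeta_313)/Q)| = phi(313)
= 312

312


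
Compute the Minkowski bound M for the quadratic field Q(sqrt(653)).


d = 653, d mod 4 = 1, so disc(K) = d = 653; |disc(K)| = 653
Real quadratic field, so n = 2, s = r2 = 0, r1 = 2
M = (n!/n^n) * (4/pi)^s * sqrt(|disc(K)|) = (2!/2^2) * (4/pi)^0 * sqrt(653)
= 0.5 * 1.000000 * 25.553865
= 12.7769

12.7769


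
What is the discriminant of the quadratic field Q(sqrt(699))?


For K = Q(sqrt(d)) with d squarefree: disc(K) = d if d = 1 mod 4, and disc(K) = 4d if d = 2 or 3 mod 4.
Here d = 699, and d mod 4 = 3.
d = 3 mod 4, not 1 (O_K = Z[sqrt(d)]), so disc(K) = 4d = 4 * (699) = 2796

2796


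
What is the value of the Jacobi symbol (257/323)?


Compute (257/323) via quadratic reciprocity:
  reciprocity: (257/323) -> +(323/257)
  reduce: (66/257)
  pull out 2: (2/257) = +1  (since 257 mod 8 = 1)
  reciprocity: (33/257) -> +(257/33)
  reduce: (26/33)
  pull out 2: (2/33) = +1  (since 33 mod 8 = 1)
  reciprocity: (13/33) -> +(33/13)
  reduce: (7/13)
  reciprocity: (7/13) -> +(13/7)
  reduce: (6/7)
  pull out 2: (2/7) = +1  (since 7 mod 8 = 7)
  reciprocity: (3/7) -> -(7/3)
  reduce: (1/3)
  (1/3) = 1
Product of signs = -1

-1


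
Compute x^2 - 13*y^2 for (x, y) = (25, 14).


x^2 - d*y^2
= 25^2 - 13*14^2
= 625 - 2548
= -1923

-1923


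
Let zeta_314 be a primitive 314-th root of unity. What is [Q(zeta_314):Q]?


The degree equals Euler's totient phi(314).
314 = 2 * 157
phi(314) = 156

156


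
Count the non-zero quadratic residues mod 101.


For prime p, the number of non-zero quadratic residues is (p-1)/2.
= (101-1)/2
= 50

50


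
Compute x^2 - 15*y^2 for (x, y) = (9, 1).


x^2 - d*y^2
= 9^2 - 15*1^2
= 81 - 15
= 66

66


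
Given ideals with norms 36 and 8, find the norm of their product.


N(IJ) = N(I) * N(J)
= 36 * 8
= 288

288


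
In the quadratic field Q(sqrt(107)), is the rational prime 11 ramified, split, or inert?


K = Q(sqrt(107)). Since d mod 4 = 3, disc(K) = 428.
Check p | disc: 428 mod 11 = 10.
p does not divide disc. Compute Legendre symbol (d/p):
8^((11-1)/2) mod 11 = -1
(d/p) = -1, so p is inert: (p) stays prime with e=1, f=2, g=1.
Therefore p is inert.

inert


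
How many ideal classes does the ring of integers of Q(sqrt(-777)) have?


K = Q(sqrt(-777)). d mod 4 = 3, so D = disc(K) = 4d = -3108
h(K) equals the number of primitive reduced positive-definite forms (a, b, c) = a*x^2 + b*x*y + c*y^2 with b^2 - 4ac = D,
where reduced means |b| <= a <= c, with b >= 0 whenever |b| = a or a = c, and primitive means gcd(a, b, c) = 1.
Reduced forces 3a^2 <= |D| = 3108, so 1 <= a <= 32; b must have the parity of D, and c = (b^2 - D)/(4a) must be an integer >= a.
Enumerate a = 1..32, b in [-a, a]:
  a=1: (1, 0, 777)  [1]
  a=2: (2, 2, 389)  [1]
  a=3: (3, 0, 259)  [1]
  a=4..5: none
  a=6: (6, 6, 131)  [1]
  a=7: (7, 0, 111)  [1]
  a=8..10: none
  a=11: (11, -4, 71), (11, 4, 71)  [2]
  a=12: none
  a=13: (13, -8, 61), (13, 8, 61)  [2]
  a=14: (14, 14, 59)  [1]
  a=15..20: none
  a=21: (21, 0, 37)  [1]
  a=22: (22, -18, 39), (22, 18, 39)  [2]
  a=23..25: none
  a=26: (26, -18, 33), (26, 18, 33)  [2]
  a=27..28: none
  a=29: (29, 16, 29)  [1]
  a=30..32: none
Total reduced forms: 1 + 1 + 1 + 1 + 1 + 2 + 2 + 1 + 1 + 2 + 2 + 1 = 16
h = 16

16


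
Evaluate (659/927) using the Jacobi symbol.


Compute (659/927) via quadratic reciprocity:
  reciprocity: (659/927) -> -(927/659)
  reduce: (268/659)
  pull out 2: (2/659) = -1  (since 659 mod 8 = 3)
  pull out 2: (2/659) = -1  (since 659 mod 8 = 3)
  reciprocity: (67/659) -> -(659/67)
  reduce: (56/67)
  pull out 2: (2/67) = -1  (since 67 mod 8 = 3)
  pull out 2: (2/67) = -1  (since 67 mod 8 = 3)
  pull out 2: (2/67) = -1  (since 67 mod 8 = 3)
  reciprocity: (7/67) -> -(67/7)
  reduce: (4/7)
  pull out 2: (2/7) = +1  (since 7 mod 8 = 7)
  pull out 2: (2/7) = +1  (since 7 mod 8 = 7)
  (1/7) = 1
Product of signs = 1

1


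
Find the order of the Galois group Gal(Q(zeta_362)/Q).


|Gal(Q(zeta_362)/Q)| = phi(362)
= 180

180


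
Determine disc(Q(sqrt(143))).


For K = Q(sqrt(d)) with d squarefree: disc(K) = d if d = 1 mod 4, and disc(K) = 4d if d = 2 or 3 mod 4.
Here d = 143, and d mod 4 = 3.
d = 3 mod 4, not 1 (O_K = Z[sqrt(d)]), so disc(K) = 4d = 4 * (143) = 572

572


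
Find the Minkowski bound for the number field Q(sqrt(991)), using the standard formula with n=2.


d = 991, d mod 4 = 3, so disc(K) = 4d = 3964; |disc(K)| = 3964
Real quadratic field, so n = 2, s = r2 = 0, r1 = 2
M = (n!/n^n) * (4/pi)^s * sqrt(|disc(K)|) = (2!/2^2) * (4/pi)^0 * sqrt(3964)
= 0.5 * 1.000000 * 62.960305
= 31.4802

31.4802


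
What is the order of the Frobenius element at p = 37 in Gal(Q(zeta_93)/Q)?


The Frobenius at p in Gal(Q(zeta_n)/Q) = (Z/nZ)* is the class of p, so its order is ord_93(37), the smallest k >= 1 with 37^k = 1 mod 93.
n = 93 = 3 * 31, phi(93) = 60; the order divides phi(n).
Divisors of 60: 1, 2, 3, 4, 5, 6, 10, 12, 15, 20, 30, 60
Repeated squaring mod 93: 37^1 = 37, 37^2 = 67, 37^4 = 25, 37^8 = 67, 37^16 = 25, 37^32 = 67
Test divisors in increasing order:
  k=1: 37^1 = 37 mod 93
  k=2: 37^2 = 67 mod 93
  k=3: 37^3 = 67 * 37 = 61 mod 93
  k=4: 37^4 = 25 mod 93
  k=5: 37^5 = 25 * 37 = 88 mod 93
  k=6: 37^6 = 25 * 67 = 1 mod 93  <- first divisor giving 1
Order = 6

6


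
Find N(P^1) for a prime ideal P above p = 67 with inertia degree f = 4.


N(P^a) = p^(a*f)
= 67^(1*4)
= 67^4
= 20151121

20151121


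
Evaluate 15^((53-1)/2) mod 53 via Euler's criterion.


p = 53 is prime and the exponent is (p-1)/2 = 26, so by Euler's criterion 15^26 = (15/53) = +1 or -1 mod 53.
Compute by square-and-multiply:
  26 = 16 + 8 + 2 (binary 11010)
  Repeated squaring mod 53: 15^1 = 15, 15^2 = 13, 15^4 = 10, 15^8 = 47, 15^16 = 36
  15^26 = 15^16 * 15^8 * 15^2 = 36 * 47 * 13 mod 53
    36 * 47 = 1692 = 49 mod 53
    49 * 13 = 637 = 1 mod 53
  15^26 = 1 mod 53
Result 1: 15 is a quadratic residue mod 53.
15^26 mod 53 = 1

1


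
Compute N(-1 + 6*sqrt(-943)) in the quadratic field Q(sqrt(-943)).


N(a + b*sqrt(d)) = a^2 - d*b^2
= (-1)^2 - (-943)*(6)^2
= 1 + 33948
= 33949

33949


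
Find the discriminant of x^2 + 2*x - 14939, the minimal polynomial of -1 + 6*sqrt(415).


The element -1 + 6*sqrt(415) has minimal polynomial:
x^2 + 2*x - 14939
Discriminant = (2)^2 - 4*(-14939)
= 4 + 59756
= 59760

59760


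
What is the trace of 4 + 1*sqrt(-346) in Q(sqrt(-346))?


Tr(a + b*sqrt(d)) = (a + b*sqrt(d)) + (a - b*sqrt(d)) = 2a
= 2 * (4)
= 8

8


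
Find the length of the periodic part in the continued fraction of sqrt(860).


Run the CF algorithm for sqrt(860).
a_0 = floor(sqrt(860)) = 29; set m_0=0, q_0=1.
Recurrence: m' = q*a - m,  q' = (d - m'^2)/q,  a' = floor((a_0 + m')/q').
  step 1: m=29, q=19, a=3
  step 2: m=28, q=4, a=14
  step 3: m=28, q=19, a=3
  step 4: m=29, q=1, a=58
a_4 = 2*a_0 = 58, so the period closes here.
sqrt(860) = [29; 3, 14, 3, 58]
Period length = 4

4


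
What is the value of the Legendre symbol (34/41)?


p = 41 is prime, so compute (34/41) with the reciprocity algorithm (Jacobi-symbol steps: pull out 2s via (2/n), flip via reciprocity, reduce):
  pull out 2: (2/41) = +1  (since 41 mod 8 = 1)
  reciprocity: (17/41) -> +(41/17)
  reduce: (7/17)
  reciprocity: (7/17) -> +(17/7)
  reduce: (3/7)
  reciprocity: (3/7) -> -(7/3)
  reduce: (1/3)
  (1/3) = 1
Product of signs = -1
(34/41) = -1

-1


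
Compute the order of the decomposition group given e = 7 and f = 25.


|D_P| = e * f
= 7 * 25
= 175

175


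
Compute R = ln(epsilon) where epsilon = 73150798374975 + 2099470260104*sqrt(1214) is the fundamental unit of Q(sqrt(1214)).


epsilon = 73150798374975 + 2099470260104*sqrt(1214)
= 1.4630e+14
R = ln(1.4630e+14)
= 32.6167

32.6167


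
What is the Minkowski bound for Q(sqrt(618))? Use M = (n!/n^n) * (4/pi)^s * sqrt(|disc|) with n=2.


d = 618, d mod 4 = 2, so disc(K) = 4d = 2472; |disc(K)| = 2472
Real quadratic field, so n = 2, s = r2 = 0, r1 = 2
M = (n!/n^n) * (4/pi)^s * sqrt(|disc(K)|) = (2!/2^2) * (4/pi)^0 * sqrt(2472)
= 0.5 * 1.000000 * 49.719212
= 24.8596

24.8596
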